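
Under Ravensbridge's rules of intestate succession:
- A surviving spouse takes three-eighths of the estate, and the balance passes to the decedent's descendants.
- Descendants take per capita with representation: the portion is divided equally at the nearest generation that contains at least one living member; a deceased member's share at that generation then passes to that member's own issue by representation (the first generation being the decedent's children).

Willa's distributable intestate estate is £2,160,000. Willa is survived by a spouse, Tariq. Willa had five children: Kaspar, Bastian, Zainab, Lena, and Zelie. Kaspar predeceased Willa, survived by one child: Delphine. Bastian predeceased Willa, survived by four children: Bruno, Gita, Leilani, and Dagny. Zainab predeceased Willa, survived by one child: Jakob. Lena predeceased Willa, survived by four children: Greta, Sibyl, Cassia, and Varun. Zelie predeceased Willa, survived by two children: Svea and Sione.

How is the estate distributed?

Tariq: £810,000; Delphine: £112,500; Bruno: £112,500; Gita: £112,500; Leilani: £112,500; Dagny: £112,500; Jakob: £112,500; Greta: £112,500; Sibyl: £112,500; Cassia: £112,500; Varun: £112,500; Svea: £112,500; Sione: £112,500

Tariq takes three-eighths of £2,160,000 = £810,000. The remaining £1,350,000 passes to the descendants.
No child survives, so the initial division is made at the grandchildren's generation.
The descendants' portion (£1,350,000) is divided into 12 shares of £112,500: Delphine, Bruno, Gita, Leilani, Dagny, Jakob, Greta, Sibyl, Cassia, Varun, Svea, and Sione each take £112,500.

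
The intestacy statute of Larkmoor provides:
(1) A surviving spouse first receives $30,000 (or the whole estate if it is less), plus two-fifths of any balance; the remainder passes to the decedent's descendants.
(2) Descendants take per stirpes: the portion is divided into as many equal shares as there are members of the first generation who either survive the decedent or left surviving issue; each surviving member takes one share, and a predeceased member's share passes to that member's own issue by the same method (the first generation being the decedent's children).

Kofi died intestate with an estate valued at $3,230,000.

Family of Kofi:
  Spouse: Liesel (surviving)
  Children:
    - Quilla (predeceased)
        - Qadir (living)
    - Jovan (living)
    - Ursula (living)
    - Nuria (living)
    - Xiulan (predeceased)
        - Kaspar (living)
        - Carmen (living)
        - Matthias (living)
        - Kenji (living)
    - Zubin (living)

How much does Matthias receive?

Liesel first takes $30,000, leaving a balance of $3,200,000. Liesel then takes two-fifths of the balance ($1,280,000), for a total of $1,310,000. The remaining $1,920,000 passes to the descendants.
The descendants' portion ($1,920,000) is divided into 6 shares of $320,000: Jovan, Ursula, Nuria, and Zubin each take $320,000; Quilla's $320,000 share passes to Quilla's issue; Xiulan's $320,000 share passes to Xiulan's issue.
Quilla's share ($320,000) passes entirely to Qadir.
Xiulan's share ($320,000) is divided into 4 shares of $80,000: Kaspar, Carmen, Matthias, and Kenji each take $80,000.

Matthias receives $80,000.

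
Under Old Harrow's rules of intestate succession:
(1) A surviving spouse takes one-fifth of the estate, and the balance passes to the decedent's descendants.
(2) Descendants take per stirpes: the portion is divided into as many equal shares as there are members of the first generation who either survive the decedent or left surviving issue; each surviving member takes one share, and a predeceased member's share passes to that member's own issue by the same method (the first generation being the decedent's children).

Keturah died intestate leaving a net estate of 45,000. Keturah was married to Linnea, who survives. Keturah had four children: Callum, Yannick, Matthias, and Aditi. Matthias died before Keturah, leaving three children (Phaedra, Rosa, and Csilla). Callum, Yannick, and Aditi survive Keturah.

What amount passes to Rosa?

Linnea takes one-fifth of 45,000 = 9,000. The remaining 36,000 passes to the descendants.
The descendants' portion (36,000) is divided into 4 shares of 9,000: Callum, Yannick, and Aditi each take 9,000; Matthias's 9,000 share passes to Matthias's issue.
Matthias's share (9,000) is divided into 3 shares of 3,000: Phaedra, Rosa, and Csilla each take 3,000.

Rosa receives 3,000.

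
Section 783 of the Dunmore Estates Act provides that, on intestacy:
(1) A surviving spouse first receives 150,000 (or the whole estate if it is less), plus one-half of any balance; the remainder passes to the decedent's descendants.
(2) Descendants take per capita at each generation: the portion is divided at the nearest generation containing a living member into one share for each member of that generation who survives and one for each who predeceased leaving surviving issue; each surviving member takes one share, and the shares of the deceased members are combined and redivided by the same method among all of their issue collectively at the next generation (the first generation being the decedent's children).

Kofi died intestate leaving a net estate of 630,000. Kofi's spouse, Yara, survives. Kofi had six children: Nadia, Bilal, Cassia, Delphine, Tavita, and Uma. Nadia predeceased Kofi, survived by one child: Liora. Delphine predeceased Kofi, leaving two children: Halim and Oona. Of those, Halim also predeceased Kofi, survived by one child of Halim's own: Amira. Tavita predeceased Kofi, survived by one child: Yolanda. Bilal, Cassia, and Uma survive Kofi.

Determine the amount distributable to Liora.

Liora receives 30,000.

Yara first takes 150,000, leaving a balance of 480,000. Yara then takes one-half of the balance (240,000), for a total of 390,000. The remaining 240,000 passes to the descendants.
The descendants' portion (240,000) is divided at the children's generation into 6 shares of 40,000. Bilal, Cassia, and Uma each take 40,000. The 3 shares of the deceased (Nadia, Delphine, and Tavita) are combined into a pool of 120,000.
That pool (120,000) is divided at the grandchildren's generation into 4 shares of 30,000. Liora, Oona, and Yolanda each take 30,000. The remaining share for the deceased Halim (30,000) is carried to the next generation.
That pool (30,000) passes entirely to Amira, the sole taker at the great-grandchildren's generation.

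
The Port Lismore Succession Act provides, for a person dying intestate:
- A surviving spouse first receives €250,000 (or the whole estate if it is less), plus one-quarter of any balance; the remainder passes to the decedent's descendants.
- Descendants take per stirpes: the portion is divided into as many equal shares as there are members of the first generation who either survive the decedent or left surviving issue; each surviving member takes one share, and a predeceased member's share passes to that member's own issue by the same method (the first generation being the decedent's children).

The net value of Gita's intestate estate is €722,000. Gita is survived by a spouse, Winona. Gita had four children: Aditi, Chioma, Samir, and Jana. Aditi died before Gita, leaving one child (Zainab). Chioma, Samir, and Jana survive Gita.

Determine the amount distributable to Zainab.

Winona first takes €250,000, leaving a balance of €472,000. Winona then takes one-quarter of the balance (€118,000), for a total of €368,000. The remaining €354,000 passes to the descendants.
The descendants' portion (€354,000) is divided into 4 shares of €88,500: Chioma, Samir, and Jana each take €88,500; Aditi's €88,500 share passes to Aditi's issue.
Aditi's share (€88,500) passes entirely to Zainab.

Zainab receives €88,500.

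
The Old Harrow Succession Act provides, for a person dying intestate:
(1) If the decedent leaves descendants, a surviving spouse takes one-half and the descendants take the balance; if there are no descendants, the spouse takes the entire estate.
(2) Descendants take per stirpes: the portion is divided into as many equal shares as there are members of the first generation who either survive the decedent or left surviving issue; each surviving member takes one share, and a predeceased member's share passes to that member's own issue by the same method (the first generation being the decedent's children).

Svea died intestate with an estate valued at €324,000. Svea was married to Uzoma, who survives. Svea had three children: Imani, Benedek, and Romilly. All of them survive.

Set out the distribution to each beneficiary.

Uzoma takes one-half of €324,000 = €162,000. The remaining €162,000 passes to the descendants.
The descendants' portion (€162,000) is divided into 3 shares of €54,000: Imani, Benedek, and Romilly each take €54,000.

Uzoma: €162,000; Imani: €54,000; Benedek: €54,000; Romilly: €54,000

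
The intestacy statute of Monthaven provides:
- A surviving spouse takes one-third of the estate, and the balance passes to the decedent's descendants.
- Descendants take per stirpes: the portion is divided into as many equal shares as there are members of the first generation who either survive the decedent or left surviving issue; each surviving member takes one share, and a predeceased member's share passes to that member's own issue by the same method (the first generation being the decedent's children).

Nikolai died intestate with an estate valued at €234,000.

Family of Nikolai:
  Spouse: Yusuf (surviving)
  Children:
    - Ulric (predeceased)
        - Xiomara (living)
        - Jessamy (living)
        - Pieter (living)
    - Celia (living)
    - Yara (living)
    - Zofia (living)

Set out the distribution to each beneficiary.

Yusuf takes one-third of €234,000 = €78,000. The remaining €156,000 passes to the descendants.
The descendants' portion (€156,000) is divided into 4 shares of €39,000: Celia, Yara, and Zofia each take €39,000; Ulric's €39,000 share passes to Ulric's issue.
Ulric's share (€39,000) is divided into 3 shares of €13,000: Xiomara, Jessamy, and Pieter each take €13,000.

Yusuf: €78,000; Xiomara: €13,000; Jessamy: €13,000; Pieter: €13,000; Celia: €39,000; Yara: €39,000; Zofia: €39,000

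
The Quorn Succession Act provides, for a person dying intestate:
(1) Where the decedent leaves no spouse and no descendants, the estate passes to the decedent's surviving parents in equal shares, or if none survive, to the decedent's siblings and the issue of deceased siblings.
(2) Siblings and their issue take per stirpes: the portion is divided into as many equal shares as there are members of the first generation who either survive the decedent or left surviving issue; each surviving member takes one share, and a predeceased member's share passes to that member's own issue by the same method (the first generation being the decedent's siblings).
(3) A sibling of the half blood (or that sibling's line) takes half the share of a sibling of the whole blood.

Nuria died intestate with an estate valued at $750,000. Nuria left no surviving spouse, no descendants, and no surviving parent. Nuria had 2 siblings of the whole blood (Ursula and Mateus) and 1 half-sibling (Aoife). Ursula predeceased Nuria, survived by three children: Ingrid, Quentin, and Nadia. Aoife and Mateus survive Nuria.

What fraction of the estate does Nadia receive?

The entire $750,000 passes to the siblings and their issue.
Counting each half-blood sibling's line as half a unit, there are 5/2 units in $750,000, so one unit is $300,000. Whole-blood lines (Ursula and Mateus) take $300,000 each; half-blood lines (Aoife) take $150,000 each.
Ursula's share ($300,000) is divided into 3 shares of $100,000: Ingrid, Quentin, and Nadia each take $100,000.

Nadia receives 2/15 of the estate.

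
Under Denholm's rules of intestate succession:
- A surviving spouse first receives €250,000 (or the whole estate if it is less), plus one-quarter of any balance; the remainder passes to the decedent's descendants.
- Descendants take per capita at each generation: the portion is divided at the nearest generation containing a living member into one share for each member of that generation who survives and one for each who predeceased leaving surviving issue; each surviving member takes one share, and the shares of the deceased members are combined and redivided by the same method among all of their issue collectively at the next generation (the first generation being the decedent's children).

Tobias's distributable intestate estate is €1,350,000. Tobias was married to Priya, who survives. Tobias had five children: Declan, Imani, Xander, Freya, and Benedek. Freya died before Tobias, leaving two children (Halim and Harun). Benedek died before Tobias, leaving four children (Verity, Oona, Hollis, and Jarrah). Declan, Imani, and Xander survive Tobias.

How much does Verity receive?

Priya first takes €250,000, leaving a balance of €1,100,000. Priya then takes one-quarter of the balance (€275,000), for a total of €525,000. The remaining €825,000 passes to the descendants.
The descendants' portion (€825,000) is divided at the children's generation into 5 shares of €165,000. Declan, Imani, and Xander each take €165,000. The 2 shares of the deceased (Freya and Benedek) are combined into a pool of €330,000.
That pool (€330,000) is divided at the grandchildren's generation equally among Halim, Harun, Verity, Oona, Hollis, and Jarrah: €55,000 each.

Verity receives €55,000.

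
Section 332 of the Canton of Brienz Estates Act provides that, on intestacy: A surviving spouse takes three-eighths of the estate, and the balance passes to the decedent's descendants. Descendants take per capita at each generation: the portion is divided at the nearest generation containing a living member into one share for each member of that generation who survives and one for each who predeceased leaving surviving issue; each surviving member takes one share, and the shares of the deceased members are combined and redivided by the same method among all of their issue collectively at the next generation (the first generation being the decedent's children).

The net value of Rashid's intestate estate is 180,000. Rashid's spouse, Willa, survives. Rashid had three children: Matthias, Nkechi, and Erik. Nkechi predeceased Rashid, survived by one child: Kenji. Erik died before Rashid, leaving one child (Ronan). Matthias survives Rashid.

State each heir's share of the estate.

Willa takes three-eighths of 180,000 = 67,500. The remaining 112,500 passes to the descendants.
The descendants' portion (112,500) is divided at the children's generation into 3 shares of 37,500. Matthias takes 37,500. The 2 shares of the deceased (Nkechi and Erik) are combined into a pool of 75,000.
That pool (75,000) is divided at the grandchildren's generation equally among Kenji and Ronan: 37,500 each.

Willa: 67,500; Matthias: 37,500; Kenji: 37,500; Ronan: 37,500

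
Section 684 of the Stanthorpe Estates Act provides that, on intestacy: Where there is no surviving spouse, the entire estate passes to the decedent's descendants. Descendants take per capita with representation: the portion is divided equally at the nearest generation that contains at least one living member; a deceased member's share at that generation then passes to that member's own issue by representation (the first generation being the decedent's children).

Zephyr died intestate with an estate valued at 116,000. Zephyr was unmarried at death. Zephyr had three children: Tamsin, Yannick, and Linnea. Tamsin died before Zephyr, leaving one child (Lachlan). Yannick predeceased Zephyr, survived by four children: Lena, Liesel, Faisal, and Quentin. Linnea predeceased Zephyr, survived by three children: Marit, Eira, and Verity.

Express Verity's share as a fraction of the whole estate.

The entire 116,000 passes to the descendants.
No child survives, so the initial division is made at the grandchildren's generation.
That amount (116,000) is divided into 8 shares of 14,500: Lachlan, Lena, Liesel, Faisal, Quentin, Marit, Eira, and Verity each take 14,500.

Verity receives 1/8 of the estate.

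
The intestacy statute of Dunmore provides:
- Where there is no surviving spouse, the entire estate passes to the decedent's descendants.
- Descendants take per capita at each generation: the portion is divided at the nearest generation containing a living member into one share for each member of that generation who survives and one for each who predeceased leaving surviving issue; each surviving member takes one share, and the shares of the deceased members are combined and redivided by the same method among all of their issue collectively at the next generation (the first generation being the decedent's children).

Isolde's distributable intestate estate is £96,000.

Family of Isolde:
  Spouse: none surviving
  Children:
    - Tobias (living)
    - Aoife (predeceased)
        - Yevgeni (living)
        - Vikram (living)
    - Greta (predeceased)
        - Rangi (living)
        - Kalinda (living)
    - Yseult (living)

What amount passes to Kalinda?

The entire £96,000 passes to the descendants.
That amount (£96,000) is divided at the children's generation into 4 shares of £24,000. Tobias and Yseult each take £24,000. The 2 shares of the deceased (Aoife and Greta) are combined into a pool of £48,000.
That pool (£48,000) is divided at the grandchildren's generation equally among Yevgeni, Vikram, Rangi, and Kalinda: £12,000 each.

Kalinda receives £12,000.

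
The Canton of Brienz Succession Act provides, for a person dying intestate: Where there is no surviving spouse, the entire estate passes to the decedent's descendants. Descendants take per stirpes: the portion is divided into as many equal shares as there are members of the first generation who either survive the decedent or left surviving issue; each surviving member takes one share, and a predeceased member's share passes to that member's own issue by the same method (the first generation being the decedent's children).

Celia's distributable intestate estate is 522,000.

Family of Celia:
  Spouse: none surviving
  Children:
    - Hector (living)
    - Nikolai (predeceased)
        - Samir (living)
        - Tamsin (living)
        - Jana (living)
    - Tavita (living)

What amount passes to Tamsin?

The entire 522,000 passes to the descendants.
That amount (522,000) is divided into 3 shares of 174,000: Hector and Tavita each take 174,000; Nikolai's 174,000 share passes to Nikolai's issue.
Nikolai's share (174,000) is divided into 3 shares of 58,000: Samir, Tamsin, and Jana each take 58,000.

Tamsin receives 58,000.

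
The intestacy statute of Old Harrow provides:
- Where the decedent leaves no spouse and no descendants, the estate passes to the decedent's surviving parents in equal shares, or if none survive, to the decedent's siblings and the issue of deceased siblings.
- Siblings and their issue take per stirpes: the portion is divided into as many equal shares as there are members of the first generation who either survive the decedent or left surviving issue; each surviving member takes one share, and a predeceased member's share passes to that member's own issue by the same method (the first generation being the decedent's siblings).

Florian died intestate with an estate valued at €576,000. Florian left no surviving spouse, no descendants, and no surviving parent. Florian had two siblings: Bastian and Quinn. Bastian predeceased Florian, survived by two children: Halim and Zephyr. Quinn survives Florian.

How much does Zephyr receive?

Zephyr receives €144,000.

The entire €576,000 passes to the siblings and their issue.
That amount (€576,000) is divided into 2 shares of €288,000: Quinn takes €288,000; Bastian's €288,000 share passes to Bastian's issue.
Bastian's share (€288,000) is divided into 2 shares of €144,000: Halim and Zephyr each take €144,000.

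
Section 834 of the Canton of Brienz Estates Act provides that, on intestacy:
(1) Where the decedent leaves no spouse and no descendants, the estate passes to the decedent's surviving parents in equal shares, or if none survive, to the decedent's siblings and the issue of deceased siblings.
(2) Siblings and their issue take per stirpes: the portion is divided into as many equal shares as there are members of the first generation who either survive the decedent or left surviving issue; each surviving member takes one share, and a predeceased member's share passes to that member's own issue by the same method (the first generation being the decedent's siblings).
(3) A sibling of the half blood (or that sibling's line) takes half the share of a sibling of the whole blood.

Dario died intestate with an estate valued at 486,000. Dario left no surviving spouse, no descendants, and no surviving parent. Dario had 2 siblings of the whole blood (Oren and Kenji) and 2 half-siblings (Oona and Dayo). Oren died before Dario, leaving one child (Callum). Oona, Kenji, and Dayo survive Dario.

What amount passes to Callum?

Callum receives 162,000.

The entire 486,000 passes to the siblings and their issue.
Counting each half-blood sibling's line as half a unit, there are 3 units in 486,000, so one unit is 162,000. Whole-blood lines (Oren and Kenji) take 162,000 each; half-blood lines (Oona and Dayo) take 81,000 each.
Oren's share (162,000) passes entirely to Callum.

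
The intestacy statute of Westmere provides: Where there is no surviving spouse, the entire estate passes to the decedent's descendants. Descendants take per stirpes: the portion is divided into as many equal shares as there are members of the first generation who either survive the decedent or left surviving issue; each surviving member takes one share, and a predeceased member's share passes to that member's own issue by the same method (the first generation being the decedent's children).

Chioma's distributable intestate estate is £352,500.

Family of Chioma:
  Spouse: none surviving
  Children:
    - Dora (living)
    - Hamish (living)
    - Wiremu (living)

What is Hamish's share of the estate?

Hamish receives £117,500.

The entire £352,500 passes to the descendants.
That amount (£352,500) is divided into 3 shares of £117,500: Dora, Hamish, and Wiremu each take £117,500.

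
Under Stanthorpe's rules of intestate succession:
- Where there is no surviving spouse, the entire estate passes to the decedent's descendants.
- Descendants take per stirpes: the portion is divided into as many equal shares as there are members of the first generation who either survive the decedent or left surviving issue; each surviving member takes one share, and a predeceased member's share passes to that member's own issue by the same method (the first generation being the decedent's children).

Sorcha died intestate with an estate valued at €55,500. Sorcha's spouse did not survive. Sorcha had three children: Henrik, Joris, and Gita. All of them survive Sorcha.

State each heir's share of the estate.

The entire €55,500 passes to the descendants.
That amount (€55,500) is divided into 3 shares of €18,500: Henrik, Joris, and Gita each take €18,500.

Henrik: €18,500; Joris: €18,500; Gita: €18,500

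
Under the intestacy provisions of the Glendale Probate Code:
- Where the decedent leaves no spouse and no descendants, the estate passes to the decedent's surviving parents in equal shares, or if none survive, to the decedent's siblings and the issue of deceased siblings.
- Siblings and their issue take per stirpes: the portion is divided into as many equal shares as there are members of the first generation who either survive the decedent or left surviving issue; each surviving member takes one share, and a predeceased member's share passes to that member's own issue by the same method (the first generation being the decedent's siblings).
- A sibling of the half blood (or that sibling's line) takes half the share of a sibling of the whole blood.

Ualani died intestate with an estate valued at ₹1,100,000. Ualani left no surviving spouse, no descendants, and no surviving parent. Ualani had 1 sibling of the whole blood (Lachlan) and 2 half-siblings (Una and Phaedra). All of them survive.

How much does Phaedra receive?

The entire ₹1,100,000 passes to the siblings and their issue.
Counting each half-blood sibling's line as half a unit, there are 2 units in ₹1,100,000, so one unit is ₹550,000. Whole-blood lines (Lachlan) take ₹550,000 each; half-blood lines (Una and Phaedra) take ₹275,000 each.

Phaedra receives ₹275,000.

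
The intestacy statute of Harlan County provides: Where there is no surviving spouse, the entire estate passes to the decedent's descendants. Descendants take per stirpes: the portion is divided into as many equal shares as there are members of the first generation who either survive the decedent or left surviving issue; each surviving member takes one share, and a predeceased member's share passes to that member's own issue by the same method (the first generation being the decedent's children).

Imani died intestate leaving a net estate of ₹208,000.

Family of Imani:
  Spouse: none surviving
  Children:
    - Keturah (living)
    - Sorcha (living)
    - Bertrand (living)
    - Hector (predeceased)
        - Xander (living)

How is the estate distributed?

The entire ₹208,000 passes to the descendants.
That amount (₹208,000) is divided into 4 shares of ₹52,000: Keturah, Sorcha, and Bertrand each take ₹52,000; Hector's ₹52,000 share passes to Hector's issue.
Hector's share (₹52,000) passes entirely to Xander.

Keturah: ₹52,000; Sorcha: ₹52,000; Bertrand: ₹52,000; Xander: ₹52,000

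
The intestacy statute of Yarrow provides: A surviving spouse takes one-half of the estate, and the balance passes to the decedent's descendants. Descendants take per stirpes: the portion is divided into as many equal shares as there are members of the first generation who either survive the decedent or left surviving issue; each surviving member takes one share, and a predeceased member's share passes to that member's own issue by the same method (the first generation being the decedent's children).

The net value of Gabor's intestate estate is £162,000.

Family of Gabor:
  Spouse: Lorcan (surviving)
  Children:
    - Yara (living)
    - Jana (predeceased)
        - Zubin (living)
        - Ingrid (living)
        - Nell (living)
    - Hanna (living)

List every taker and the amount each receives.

Lorcan: £81,000; Yara: £27,000; Zubin: £9,000; Ingrid: £9,000; Nell: £9,000; Hanna: £27,000

Lorcan takes one-half of £162,000 = £81,000. The remaining £81,000 passes to the descendants.
The descendants' portion (£81,000) is divided into 3 shares of £27,000: Yara and Hanna each take £27,000; Jana's £27,000 share passes to Jana's issue.
Jana's share (£27,000) is divided into 3 shares of £9,000: Zubin, Ingrid, and Nell each take £9,000.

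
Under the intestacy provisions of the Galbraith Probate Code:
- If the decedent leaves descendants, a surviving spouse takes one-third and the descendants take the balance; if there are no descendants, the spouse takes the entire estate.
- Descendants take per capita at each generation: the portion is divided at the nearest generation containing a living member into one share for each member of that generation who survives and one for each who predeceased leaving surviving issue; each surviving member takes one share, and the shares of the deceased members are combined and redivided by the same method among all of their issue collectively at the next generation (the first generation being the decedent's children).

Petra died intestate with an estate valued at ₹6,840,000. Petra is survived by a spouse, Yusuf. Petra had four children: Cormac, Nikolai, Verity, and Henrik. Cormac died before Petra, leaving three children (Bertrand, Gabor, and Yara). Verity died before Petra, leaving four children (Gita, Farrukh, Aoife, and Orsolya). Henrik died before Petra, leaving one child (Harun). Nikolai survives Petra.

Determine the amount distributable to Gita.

Yusuf takes one-third of ₹6,840,000 = ₹2,280,000. The remaining ₹4,560,000 passes to the descendants.
The descendants' portion (₹4,560,000) is divided at the children's generation into 4 shares of ₹1,140,000. Nikolai takes ₹1,140,000. The 3 shares of the deceased (Cormac, Verity, and Henrik) are combined into a pool of ₹3,420,000.
That pool (₹3,420,000) is divided at the grandchildren's generation equally among Bertrand, Gabor, Yara, Gita, Farrukh, Aoife, Orsolya, and Harun: ₹427,500 each.

Gita receives ₹427,500.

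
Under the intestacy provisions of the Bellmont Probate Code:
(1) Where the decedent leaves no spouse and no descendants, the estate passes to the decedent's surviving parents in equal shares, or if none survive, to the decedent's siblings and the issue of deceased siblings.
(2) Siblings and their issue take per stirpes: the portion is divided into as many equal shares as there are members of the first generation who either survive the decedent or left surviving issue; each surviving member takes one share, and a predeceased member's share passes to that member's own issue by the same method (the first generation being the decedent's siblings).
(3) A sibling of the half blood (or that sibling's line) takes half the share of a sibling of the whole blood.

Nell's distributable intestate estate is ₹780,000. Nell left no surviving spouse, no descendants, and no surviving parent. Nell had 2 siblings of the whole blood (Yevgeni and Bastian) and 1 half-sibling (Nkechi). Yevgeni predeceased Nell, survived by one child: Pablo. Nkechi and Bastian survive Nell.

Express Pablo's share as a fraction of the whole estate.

Pablo receives 2/5 of the estate.

The entire ₹780,000 passes to the siblings and their issue.
Counting each half-blood sibling's line as half a unit, there are 5/2 units in ₹780,000, so one unit is ₹312,000. Whole-blood lines (Yevgeni and Bastian) take ₹312,000 each; half-blood lines (Nkechi) take ₹156,000 each.
Yevgeni's share (₹312,000) passes entirely to Pablo.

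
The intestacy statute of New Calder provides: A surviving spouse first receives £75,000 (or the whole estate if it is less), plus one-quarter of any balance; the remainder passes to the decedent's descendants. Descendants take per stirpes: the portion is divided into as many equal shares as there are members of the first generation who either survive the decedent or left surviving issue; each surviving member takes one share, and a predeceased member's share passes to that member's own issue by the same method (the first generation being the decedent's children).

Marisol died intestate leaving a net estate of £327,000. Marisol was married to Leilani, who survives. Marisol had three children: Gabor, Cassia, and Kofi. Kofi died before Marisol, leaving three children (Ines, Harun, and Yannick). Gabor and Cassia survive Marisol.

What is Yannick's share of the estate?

Leilani first takes £75,000, leaving a balance of £252,000. Leilani then takes one-quarter of the balance (£63,000), for a total of £138,000. The remaining £189,000 passes to the descendants.
The descendants' portion (£189,000) is divided into 3 shares of £63,000: Gabor and Cassia each take £63,000; Kofi's £63,000 share passes to Kofi's issue.
Kofi's share (£63,000) is divided into 3 shares of £21,000: Ines, Harun, and Yannick each take £21,000.

Yannick receives £21,000.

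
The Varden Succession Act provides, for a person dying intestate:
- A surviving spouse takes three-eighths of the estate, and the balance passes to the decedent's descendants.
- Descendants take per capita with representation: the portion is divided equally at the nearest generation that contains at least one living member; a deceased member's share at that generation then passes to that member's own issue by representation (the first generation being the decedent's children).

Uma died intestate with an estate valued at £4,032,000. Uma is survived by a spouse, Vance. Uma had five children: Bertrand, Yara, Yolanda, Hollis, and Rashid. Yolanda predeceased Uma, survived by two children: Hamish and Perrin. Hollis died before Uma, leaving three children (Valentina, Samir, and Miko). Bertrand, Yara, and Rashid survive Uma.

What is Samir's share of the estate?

Samir receives £168,000.

Vance takes three-eighths of £4,032,000 = £1,512,000. The remaining £2,520,000 passes to the descendants.
The descendants' portion (£2,520,000) is divided into 5 shares of £504,000: Bertrand, Yara, and Rashid each take £504,000; Yolanda's £504,000 share passes to Yolanda's issue; Hollis's £504,000 share passes to Hollis's issue.
Yolanda's share (£504,000) is divided into 2 shares of £252,000: Hamish and Perrin each take £252,000.
Hollis's share (£504,000) is divided into 3 shares of £168,000: Valentina, Samir, and Miko each take £168,000.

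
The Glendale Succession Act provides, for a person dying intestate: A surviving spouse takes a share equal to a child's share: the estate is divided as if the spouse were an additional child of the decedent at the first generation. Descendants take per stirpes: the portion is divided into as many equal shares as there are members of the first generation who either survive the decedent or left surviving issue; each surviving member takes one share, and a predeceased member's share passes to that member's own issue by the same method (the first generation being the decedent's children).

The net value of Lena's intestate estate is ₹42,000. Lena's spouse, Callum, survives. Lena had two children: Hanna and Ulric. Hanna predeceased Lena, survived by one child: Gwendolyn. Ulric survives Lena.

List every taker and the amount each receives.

The spouse counts as an additional share at the children's level, so there are 3 primary shares of ₹14,000. Callum takes one such share (₹14,000).
The children's combined portion (₹28,000) is divided into 2 shares of ₹14,000: Ulric takes ₹14,000; Hanna's ₹14,000 share passes to Hanna's issue.
Hanna's share (₹14,000) passes entirely to Gwendolyn.

Callum: ₹14,000; Gwendolyn: ₹14,000; Ulric: ₹14,000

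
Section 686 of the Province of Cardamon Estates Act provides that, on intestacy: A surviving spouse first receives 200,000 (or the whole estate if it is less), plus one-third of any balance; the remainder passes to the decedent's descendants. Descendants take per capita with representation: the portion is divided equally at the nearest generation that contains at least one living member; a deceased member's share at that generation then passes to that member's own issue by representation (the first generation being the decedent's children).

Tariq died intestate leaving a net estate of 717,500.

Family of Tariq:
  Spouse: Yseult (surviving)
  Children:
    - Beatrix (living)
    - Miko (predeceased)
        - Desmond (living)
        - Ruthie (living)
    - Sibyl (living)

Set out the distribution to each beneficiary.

Yseult first takes 200,000, leaving a balance of 517,500. Yseult then takes one-third of the balance (172,500), for a total of 372,500. The remaining 345,000 passes to the descendants.
The descendants' portion (345,000) is divided into 3 shares of 115,000: Beatrix and Sibyl each take 115,000; Miko's 115,000 share passes to Miko's issue.
Miko's share (115,000) is divided into 2 shares of 57,500: Desmond and Ruthie each take 57,500.

Yseult: 372,500; Beatrix: 115,000; Desmond: 57,500; Ruthie: 57,500; Sibyl: 115,000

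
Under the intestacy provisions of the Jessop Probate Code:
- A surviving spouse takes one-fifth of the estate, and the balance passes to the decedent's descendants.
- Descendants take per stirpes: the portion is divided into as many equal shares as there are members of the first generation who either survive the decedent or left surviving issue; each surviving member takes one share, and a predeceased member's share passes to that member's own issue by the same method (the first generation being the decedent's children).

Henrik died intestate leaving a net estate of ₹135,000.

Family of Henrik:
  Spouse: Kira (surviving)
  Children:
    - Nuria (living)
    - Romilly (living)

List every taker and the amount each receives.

Kira: ₹27,000; Nuria: ₹54,000; Romilly: ₹54,000

Kira takes one-fifth of ₹135,000 = ₹27,000. The remaining ₹108,000 passes to the descendants.
The descendants' portion (₹108,000) is divided into 2 shares of ₹54,000: Nuria and Romilly each take ₹54,000.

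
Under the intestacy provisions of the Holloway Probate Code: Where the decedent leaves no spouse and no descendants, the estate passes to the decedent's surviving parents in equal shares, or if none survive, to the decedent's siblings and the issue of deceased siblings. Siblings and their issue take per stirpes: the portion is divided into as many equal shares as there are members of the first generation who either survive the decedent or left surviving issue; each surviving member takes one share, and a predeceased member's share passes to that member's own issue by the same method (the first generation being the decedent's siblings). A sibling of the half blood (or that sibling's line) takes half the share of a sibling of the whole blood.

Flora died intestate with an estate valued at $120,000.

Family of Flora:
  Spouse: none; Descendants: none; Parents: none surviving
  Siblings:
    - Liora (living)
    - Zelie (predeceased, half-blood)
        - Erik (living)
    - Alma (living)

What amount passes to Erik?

Erik receives $24,000.

The entire $120,000 passes to the siblings and their issue.
Counting each half-blood sibling's line as half a unit, there are 5/2 units in $120,000, so one unit is $48,000. Whole-blood lines (Liora and Alma) take $48,000 each; half-blood lines (Zelie) take $24,000 each.
Zelie's share ($24,000) passes entirely to Erik.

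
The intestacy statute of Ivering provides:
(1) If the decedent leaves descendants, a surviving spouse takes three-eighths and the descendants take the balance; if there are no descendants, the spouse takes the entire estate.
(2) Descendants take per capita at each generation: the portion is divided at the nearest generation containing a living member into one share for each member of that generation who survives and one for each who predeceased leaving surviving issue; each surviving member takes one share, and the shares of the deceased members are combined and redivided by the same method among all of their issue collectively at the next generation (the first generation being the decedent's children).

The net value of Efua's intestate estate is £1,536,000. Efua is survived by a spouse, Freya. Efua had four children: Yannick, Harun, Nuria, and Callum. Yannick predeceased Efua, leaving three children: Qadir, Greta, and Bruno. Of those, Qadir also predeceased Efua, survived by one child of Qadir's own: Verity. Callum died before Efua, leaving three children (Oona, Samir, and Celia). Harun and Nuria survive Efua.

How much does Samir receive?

Freya takes three-eighths of £1,536,000 = £576,000. The remaining £960,000 passes to the descendants.
The descendants' portion (£960,000) is divided at the children's generation into 4 shares of £240,000. Harun and Nuria each take £240,000. The 2 shares of the deceased (Yannick and Callum) are combined into a pool of £480,000.
That pool (£480,000) is divided at the grandchildren's generation into 6 shares of £80,000. Greta, Bruno, Oona, Samir, and Celia each take £80,000. The remaining share for the deceased Qadir (£80,000) is carried to the next generation.
That pool (£80,000) passes entirely to Verity, the sole taker at the great-grandchildren's generation.

Samir receives £80,000.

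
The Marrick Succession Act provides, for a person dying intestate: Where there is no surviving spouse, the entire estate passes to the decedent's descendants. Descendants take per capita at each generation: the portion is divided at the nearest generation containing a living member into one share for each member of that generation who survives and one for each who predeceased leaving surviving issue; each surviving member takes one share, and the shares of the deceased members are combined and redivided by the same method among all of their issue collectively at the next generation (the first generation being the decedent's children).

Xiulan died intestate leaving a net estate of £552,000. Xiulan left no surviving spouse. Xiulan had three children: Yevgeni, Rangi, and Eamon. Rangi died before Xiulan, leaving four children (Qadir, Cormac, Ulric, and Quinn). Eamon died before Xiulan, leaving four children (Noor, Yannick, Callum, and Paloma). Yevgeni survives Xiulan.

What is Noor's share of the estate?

Noor receives £46,000.

The entire £552,000 passes to the descendants.
That amount (£552,000) is divided at the children's generation into 3 shares of £184,000. Yevgeni takes £184,000. The 2 shares of the deceased (Rangi and Eamon) are combined into a pool of £368,000.
That pool (£368,000) is divided at the grandchildren's generation equally among Qadir, Cormac, Ulric, Quinn, Noor, Yannick, Callum, and Paloma: £46,000 each.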